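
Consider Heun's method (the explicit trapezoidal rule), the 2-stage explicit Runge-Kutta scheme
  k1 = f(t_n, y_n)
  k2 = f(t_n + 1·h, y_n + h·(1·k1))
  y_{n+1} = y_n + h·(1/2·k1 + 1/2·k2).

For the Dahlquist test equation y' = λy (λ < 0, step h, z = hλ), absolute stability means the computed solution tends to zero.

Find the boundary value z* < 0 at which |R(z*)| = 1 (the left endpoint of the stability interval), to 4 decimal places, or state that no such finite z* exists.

left endpoint -2.0000.

With y'=λy (z=hλ):
  order 2, 2-stage ⇒ R(z)=1+z+z^2/2
  (e.g. R(-1.75)=0.78125, |R|=0.78125)

Solve |R(x)|<1 on ℝ⁻.
x=-1.75: |R|=0.7812
|R(-2.22)|=1.2442 |R(-0.56)|=0.5968 |R(-0.55)|=0.6013
Bisect:
  x_lo=-2.6163 |R|=1.8062  x_hi=-0.3992 |R|=0.6805
  mid=-1.50774 |R|=0.62890 →hi
  mid=-2.06201 |R|=1.06393 →lo
  mid=-1.78487 |R|=0.80801 →hi
  mid=-1.92344 |R|=0.92637 →hi
  mid=-1.99272 |R|=0.99275 →hi
  mid=-2.02737 |R|=1.02774 →lo
  mid=-2.01005 |R|=1.01010 →lo
  mid=-2.00139 |R|=1.00139 →lo
  mid=-1.99705 |R|=0.99706 →hi
  ...
  [-2.00003,-1.99990] ⇒ x*=-2.0000
So |R|<1 on (-2.0000, 0).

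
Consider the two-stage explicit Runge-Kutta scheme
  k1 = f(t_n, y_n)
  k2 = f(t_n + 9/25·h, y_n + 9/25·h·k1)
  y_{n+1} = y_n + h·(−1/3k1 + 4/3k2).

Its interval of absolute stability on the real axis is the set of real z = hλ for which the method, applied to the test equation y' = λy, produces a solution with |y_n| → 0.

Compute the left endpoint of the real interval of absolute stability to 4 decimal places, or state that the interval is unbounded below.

On y'=λy, z=hλ:
  k1=λy_n ⇒ h·k1=z·y_n;  k2=λ(1+9/25z)y_n ⇒ h·k2=z(1+9/25z)y_n
  y_{n+1}/y_n = 1 − 1/3z + 4/3z(1+9/25z) = 1 + z + 12/25z²
  so R(z) = 1 + z + 12/25z².

Solve |R(x)|<1 on ℝ⁻.
x=-1.72: |R|=0.7000
R=1: x+12/25x²=0 ⇒ x=−25/12=-2.0833; min R=1−1/(4·12/25)=0.4792>−1
Confirm numerically:
  x=-2.040: |R|=0.95757 <1
  x=-1.861: |R|=0.80139 <1
  x=-1.726: |R|=0.70396 <1
  x=-2.543: |R|=1.56109 >1
  x=-2.133: |R|=1.05085 >1
Stable set (-2.0833, 0).

z* = -2.0833.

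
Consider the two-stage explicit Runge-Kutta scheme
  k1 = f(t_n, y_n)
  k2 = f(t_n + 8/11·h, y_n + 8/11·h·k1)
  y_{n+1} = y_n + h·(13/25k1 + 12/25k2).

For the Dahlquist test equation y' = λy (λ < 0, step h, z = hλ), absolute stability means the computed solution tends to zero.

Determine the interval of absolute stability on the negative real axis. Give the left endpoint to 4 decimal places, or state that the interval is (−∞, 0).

Set f=λy, z=hλ:
  k1=λy_n ⇒ h·k1=z·y_n;  k2=λ(1+8/11z)y_n ⇒ h·k2=z(1+8/11z)y_n
  y_{n+1}/y_n = 1 + 13/25z + 12/25z(1+8/11z) = 1 + z + 96/275z²
  ⇒ R(z) = 1 + z + 96/275z².

Solve |R(x)|<1 on ℝ⁻.
x=-0.39: |R|=0.6631
R=1: x+96/275x²=0 ⇒ x=−275/96=-2.8646; min R=1−1/(4·96/275)=0.2839>−1
Confirm numerically:
  x=-2.553: |R|=0.72231 <1
  x=-2.202: |R|=0.49067 <1
  x=-1.981: |R|=0.38896 <1
  x=-1.255: |R|=0.29483 <1
  x=-3.327: |R|=1.53706 >1
  x=-3.266: |R|=1.45767 >1
  x=-3.053: |R|=1.20081 >1
Stable set (-2.8646, 0).

(-2.8646, 0).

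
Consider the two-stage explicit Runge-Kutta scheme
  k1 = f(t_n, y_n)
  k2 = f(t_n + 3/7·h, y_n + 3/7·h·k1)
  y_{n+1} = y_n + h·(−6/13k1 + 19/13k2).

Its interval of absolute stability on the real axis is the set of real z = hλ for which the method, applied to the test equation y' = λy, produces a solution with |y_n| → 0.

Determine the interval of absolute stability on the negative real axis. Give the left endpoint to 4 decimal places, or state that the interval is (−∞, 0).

With y'=λy (z=hλ):
  k1=λy_n ⇒ h·k1=z·y_n;  k2=λ(1+3/7z)y_n ⇒ h·k2=z(1+3/7z)y_n
  y_{n+1}/y_n = 1 − 6/13z + 19/13z(1+3/7z) = 1 + z + 57/91z²
  Hence R(z) = 1 + z + 57/91z².

Need |R(x)|<1, x<0.
x=-1.59: |R|=0.9935
R=1: x+57/91x²=0 ⇒ x=−91/57=-1.5965; min R=1−1/(4·57/91)=0.6009>−1
Confirm numerically:
  x=-1.043: |R|=0.63840 <1
  x=-1.037: |R|=0.63658 <1
  x=-0.810: |R|=0.60096 <1
  x=-1.884: |R|=1.33929 >1
  x=-1.708: |R|=1.11930 >1
  x=-1.640: |R|=1.04469 >1
Interval (-1.5965, 0).

(-1.5965, 0).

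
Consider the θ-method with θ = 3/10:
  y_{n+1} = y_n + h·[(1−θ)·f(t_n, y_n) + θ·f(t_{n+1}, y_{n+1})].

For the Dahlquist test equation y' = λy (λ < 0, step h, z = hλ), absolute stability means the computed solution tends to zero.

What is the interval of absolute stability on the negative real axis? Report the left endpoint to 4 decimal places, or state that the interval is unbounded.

On y'=λy, z=hλ:
  y_{n+1} = y_n + z·[7/10·y_n + 3/10·y_{n+1}] ⇒ (1 − 3/10z)y_{n+1} = (1 + 7/10z)y_n
  R(z) = (1 + 7/10z)/(1 − 3/10z).

Solve |R(x)|<1 on ℝ⁻.
x=-0.91: |R|=0.2852
R=−1: 1+7/10x = −1+3/10x ⇒ -2/5x=2 ⇒ x=2/(-2/5)=-5.0000
Confirm numerically:
  x=-4.275: |R|=0.87295 <1
  x=-3.020: |R|=0.58447 <1
  x=-2.087: |R|=0.28344 <1
  x=-5.525: |R|=1.07902 >1
  x=-5.237: |R|=1.03687 >1
  x=-5.067: |R|=1.01063 >1
So |R|<1 on (-5.0000, 0).

z∈(-5.0000,0).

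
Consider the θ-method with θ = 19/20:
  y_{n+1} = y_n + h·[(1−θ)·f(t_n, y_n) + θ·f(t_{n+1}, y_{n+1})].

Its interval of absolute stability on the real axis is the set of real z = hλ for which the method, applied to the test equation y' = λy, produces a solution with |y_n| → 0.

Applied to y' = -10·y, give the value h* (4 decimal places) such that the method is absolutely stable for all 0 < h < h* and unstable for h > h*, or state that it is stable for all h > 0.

Set f=λy, z=hλ:
  y_{n+1} = y_n + z·[1/20·y_n + 19/20·y_{n+1}] ⇒ (1 − 19/20z)y_{n+1} = (1 + 1/20z)y_n
  ⇒ R(z) = (1 + 1/20z)/(1 − 19/20z).

Boundary: |R(x)|=1, x<0.
x=-0.33: |R|=0.7488
x=-2: |R|=0.3103
x=-10: |R|=0.0476
x=-100: |R|=0.0417
θ=19/20≥1/2 ⇒ |1+1/20x|<|1−19/20x| ∀x<0 ⇒ unbounded interval.

unbounded; (−∞, 0). Any h>0 works for λ=-10.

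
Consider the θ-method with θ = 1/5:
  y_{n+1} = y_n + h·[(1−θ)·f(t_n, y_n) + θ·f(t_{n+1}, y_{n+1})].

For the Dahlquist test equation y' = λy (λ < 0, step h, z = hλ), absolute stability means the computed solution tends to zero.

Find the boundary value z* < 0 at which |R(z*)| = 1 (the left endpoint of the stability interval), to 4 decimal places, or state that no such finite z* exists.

z* = -3.3333.

With y'=λy (z=hλ):
  y_{n+1} = y_n + z·[4/5·y_n + 1/5·y_{n+1}] ⇒ (1 − 1/5z)y_{n+1} = (1 + 4/5z)y_n
  ⇒ R(z) = (1 + 4/5z)/(1 − 1/5z).

Solve |R(x)|<1 on ℝ⁻.
x=-1.69: |R|=0.2631
R=−1: 1+4/5x = −1+1/5x ⇒ -3/5x=2 ⇒ x=2/(-3/5)=-3.3333
Confirm numerically:
  x=-3.235: |R|=0.96418 <1
  x=-2.873: |R|=0.82459 <1
  x=-1.824: |R|=0.33646 <1
  x=-3.871: |R|=1.18183 >1
  x=-3.695: |R|=1.12478 >1
So |R|<1 on (-3.3333, 0).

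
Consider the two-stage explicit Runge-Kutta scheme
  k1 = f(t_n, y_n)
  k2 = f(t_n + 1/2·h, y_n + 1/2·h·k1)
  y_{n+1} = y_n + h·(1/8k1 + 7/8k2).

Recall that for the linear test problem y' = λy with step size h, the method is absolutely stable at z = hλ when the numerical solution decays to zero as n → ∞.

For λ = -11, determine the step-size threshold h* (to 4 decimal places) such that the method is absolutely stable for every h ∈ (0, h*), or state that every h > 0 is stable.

(-2.2857,0); λ=-11 ⇒ h* = (16/7)/11 = 0.2078.

With y'=λy (z=hλ):
  k1=λy_n ⇒ h·k1=z·y_n;  k2=λ(1+1/2z)y_n ⇒ h·k2=z(1+1/2z)y_n
  y_{n+1}/y_n = 1 + 1/8z + 7/8z(1+1/2z) = 1 + z + 7/16z²
  Hence R(z) = 1 + z + 7/16z².

Boundary: |R(x)|=1, x<0.
x=-1.64: |R|=0.5367
R=1: x+7/16x²=0 ⇒ x=−16/7=-2.2857; min R=1−1/(4·7/16)=0.4286>−1
Confirm numerically:
  x=-1.962: |R|=0.72213 <1
  x=-1.931: |R|=0.70033 <1
  x=-1.279: |R|=0.43668 <1
  x=-1.063: |R|=0.43136 <1
  x=-2.723: |R|=1.52094 >1
  x=-2.332: |R|=1.04722 >1
Stable set (-2.2857, 0).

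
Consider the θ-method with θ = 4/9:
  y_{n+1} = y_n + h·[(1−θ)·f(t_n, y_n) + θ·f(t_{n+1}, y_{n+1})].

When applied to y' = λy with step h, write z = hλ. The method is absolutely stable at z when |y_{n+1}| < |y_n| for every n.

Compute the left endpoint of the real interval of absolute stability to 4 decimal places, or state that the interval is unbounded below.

z* = -18.0000.

On y'=λy, z=hλ:
  y_{n+1} = y_n + z·[5/9·y_n + 4/9·y_{n+1}] ⇒ (1 − 4/9z)y_{n+1} = (1 + 5/9z)y_n
  so R(z) = (1 + 5/9z)/(1 − 4/9z).

Need |R(x)|<1, x<0.
x=-0.46: |R|=0.6181
R=−1: 1+5/9x = −1+4/9x ⇒ -1/9x=2 ⇒ x=2/(-1/9)=-18.0000
Confirm numerically:
  x=-15.024: |R|=0.95693 <1
  x=-13.947: |R|=0.93744 <1
  x=-13.851: |R|=0.93558 <1
  x=-10.106: |R|=0.84028 <1
  x=-18.529: |R|=1.00636 >1
  x=-18.204: |R|=1.00249 >1
Stable set (-18.0000, 0).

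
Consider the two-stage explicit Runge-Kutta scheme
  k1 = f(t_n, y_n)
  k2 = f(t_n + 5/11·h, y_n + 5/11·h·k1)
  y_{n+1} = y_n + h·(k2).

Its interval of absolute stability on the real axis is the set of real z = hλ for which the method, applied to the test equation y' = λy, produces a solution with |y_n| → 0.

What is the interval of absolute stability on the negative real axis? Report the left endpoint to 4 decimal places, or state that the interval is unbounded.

z∈(-2.2000,0).

Test eqn y'=λy, z=hλ:
  k1=λy_n ⇒ h·k1=z·y_n;  k2=λ(1+5/11z)y_n ⇒ h·k2=z(1+5/11z)y_n
  y_{n+1}/y_n = 1 + z(1+5/11z) = 1 + z + 5/11z²
  so R(z) = 1 + z + 5/11z².

Find x<0 with |R(x)|<1.
x=-0.52: |R|=0.6029
R=1: x+5/11x²=0 ⇒ x=−11/5=-2.2000; min R=1−1/(4·5/11)=0.4500>−1
Confirm numerically:
  x=-1.846: |R|=0.70296 <1
  x=-1.708: |R|=0.61803 <1
  x=-1.666: |R|=0.59562 <1
  x=-1.008: |R|=0.45385 <1
  x=-2.763: |R|=1.70708 >1
  x=-2.615: |R|=1.49328 >1
  x=-2.371: |R|=1.18429 >1
Interval (-2.2000, 0).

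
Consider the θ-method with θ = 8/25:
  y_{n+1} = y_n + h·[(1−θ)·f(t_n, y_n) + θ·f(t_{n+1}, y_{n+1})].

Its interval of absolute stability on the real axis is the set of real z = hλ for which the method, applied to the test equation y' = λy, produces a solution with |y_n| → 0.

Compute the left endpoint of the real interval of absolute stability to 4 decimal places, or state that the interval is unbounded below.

z* = -5.5556.

Set f=λy, z=hλ:
  y_{n+1} = y_n + z·[17/25·y_n + 8/25·y_{n+1}] ⇒ (1 − 8/25z)y_{n+1} = (1 + 17/25z)y_n
  so R(z) = (1 + 17/25z)/(1 − 8/25z).

Find x<0 with |R(x)|<1.
x=-1.11: |R|=0.1809
R=−1: 1+17/25x = −1+8/25x ⇒ -9/25x=2 ⇒ x=2/(-9/25)=-5.5556
Confirm numerically:
  x=-4.256: |R|=0.80192 <1
  x=-4.226: |R|=0.79652 <1
  x=-3.246: |R|=0.59218 <1
  x=-3.155: |R|=0.56996 <1
  x=-6.144: |R|=1.07142 >1
  x=-5.654: |R|=1.01262 >1
Stable set (-5.5556, 0).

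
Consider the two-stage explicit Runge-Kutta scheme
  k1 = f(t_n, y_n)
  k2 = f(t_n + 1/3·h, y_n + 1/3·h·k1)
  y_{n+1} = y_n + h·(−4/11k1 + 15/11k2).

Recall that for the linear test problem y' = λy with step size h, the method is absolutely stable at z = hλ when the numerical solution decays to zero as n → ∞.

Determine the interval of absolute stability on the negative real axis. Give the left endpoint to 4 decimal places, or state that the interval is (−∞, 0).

(-2.2000, 0).

Set f=λy, z=hλ:
  k1=λy_n ⇒ h·k1=z·y_n;  k2=λ(1+1/3z)y_n ⇒ h·k2=z(1+1/3z)y_n
  y_{n+1}/y_n = 1 − 4/11z + 15/11z(1+1/3z) = 1 + z + 5/11z²
  Hence R(z) = 1 + z + 5/11z².

Find x<0 with |R(x)|<1.
x=-1.56: |R|=0.5462
R=1: x+5/11x²=0 ⇒ x=−11/5=-2.2000; min R=1−1/(4·5/11)=0.4500>−1
Confirm numerically:
  x=-1.781: |R|=0.66080 <1
  x=-1.728: |R|=0.62927 <1
  x=-1.257: |R|=0.46120 <1
  x=-1.232: |R|=0.45792 <1
  x=-2.786: |R|=1.74209 >1
  x=-2.506: |R|=1.34856 >1
  x=-2.333: |R|=1.14104 >1
Stable set (-2.2000, 0).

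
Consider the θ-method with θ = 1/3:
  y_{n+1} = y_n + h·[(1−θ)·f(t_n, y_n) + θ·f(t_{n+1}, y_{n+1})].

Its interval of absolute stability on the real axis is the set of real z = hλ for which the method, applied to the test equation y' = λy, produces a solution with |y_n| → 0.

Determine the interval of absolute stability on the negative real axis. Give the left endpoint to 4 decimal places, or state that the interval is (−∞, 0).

z∈(-6.0000,0).

Test eqn y'=λy, z=hλ:
  y_{n+1} = y_n + z·[2/3·y_n + 1/3·y_{n+1}] ⇒ (1 − 1/3z)y_{n+1} = (1 + 2/3z)y_n
  ⇒ R(z) = (1 + 2/3z)/(1 − 1/3z).

Need |R(x)|<1, x<0.
x=-0.81: |R|=0.3622
R=−1: 1+2/3x = −1+1/3x ⇒ -1/3x=2 ⇒ x=2/(-1/3)=-6.0000
Confirm numerically:
  x=-5.768: |R|=0.97354 <1
  x=-4.826: |R|=0.84999 <1
  x=-3.357: |R|=0.58424 <1
  x=-6.293: |R|=1.03153 >1
  x=-6.054: |R|=1.00596 >1
  x=-6.028: |R|=1.00310 >1
So |R|<1 on (-6.0000, 0).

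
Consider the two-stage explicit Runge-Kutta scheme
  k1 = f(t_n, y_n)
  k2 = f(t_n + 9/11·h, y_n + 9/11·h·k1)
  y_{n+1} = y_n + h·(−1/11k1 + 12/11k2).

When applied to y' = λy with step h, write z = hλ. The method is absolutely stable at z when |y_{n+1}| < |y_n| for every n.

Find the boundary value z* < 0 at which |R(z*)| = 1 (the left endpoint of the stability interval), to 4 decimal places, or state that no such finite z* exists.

Set f=λy, z=hλ:
  k1=λy_n ⇒ h·k1=z·y_n;  k2=λ(1+9/11z)y_n ⇒ h·k2=z(1+9/11z)y_n
  y_{n+1}/y_n = 1 − 1/11z + 12/11z(1+9/11z) = 1 + z + 108/121z²
  R(z) = 1 + z + 108/121z².

Find x<0 with |R(x)|<1.
x=-0.51: |R|=0.7222
R=1: x+108/121x²=0 ⇒ x=−121/108=-1.1204; min R=1−1/(4·108/121)=0.7199>−1
Confirm numerically:
  x=-0.977: |R|=0.87498 <1
  x=-0.670: |R|=0.73067 <1
  x=-0.578: |R|=0.72019 <1
  x=-0.465: |R|=0.72799 <1
  x=-1.618: |R|=1.71866 >1
  x=-1.289: |R|=1.19401 >1
Interval (-1.1204, 0).

left endpoint -1.1204.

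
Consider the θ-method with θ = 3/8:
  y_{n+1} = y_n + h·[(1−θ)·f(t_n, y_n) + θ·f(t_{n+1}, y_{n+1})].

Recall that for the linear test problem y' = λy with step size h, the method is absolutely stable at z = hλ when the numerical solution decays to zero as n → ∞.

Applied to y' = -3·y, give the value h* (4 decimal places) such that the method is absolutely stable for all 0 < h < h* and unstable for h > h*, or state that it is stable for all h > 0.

Test eqn y'=λy, z=hλ:
  y_{n+1} = y_n + z·[5/8·y_n + 3/8·y_{n+1}] ⇒ (1 − 3/8z)y_{n+1} = (1 + 5/8z)y_n
  Hence R(z) = (1 + 5/8z)/(1 − 3/8z).

Find x<0 with |R(x)|<1.
x=-1.35: |R|=0.1037
R=−1: 1+5/8x = −1+3/8x ⇒ -1/4x=2 ⇒ x=2/(-1/4)=-8.0000
Confirm numerically:
  x=-6.859: |R|=0.92015 <1
  x=-6.850: |R|=0.91944 <1
  x=-4.188: |R|=0.62926 <1
  x=-3.539: |R|=0.52076 <1
  x=-8.456: |R|=1.02733 >1
  x=-8.139: |R|=1.00858 >1
Interval (-8.0000, 0).

(-8.0000,0); λ=-3 ⇒ h* = (8)/3 = 2.6667.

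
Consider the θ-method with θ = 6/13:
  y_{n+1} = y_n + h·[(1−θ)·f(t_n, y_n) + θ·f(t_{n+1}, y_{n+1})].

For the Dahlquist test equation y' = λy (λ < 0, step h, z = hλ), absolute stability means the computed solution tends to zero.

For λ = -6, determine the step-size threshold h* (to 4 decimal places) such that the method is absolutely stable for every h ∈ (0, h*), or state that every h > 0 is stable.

Test eqn y'=λy, z=hλ:
  y_{n+1} = y_n + z·[7/13·y_n + 6/13·y_{n+1}] ⇒ (1 − 6/13z)y_{n+1} = (1 + 7/13z)y_n
  Hence R(z) = (1 + 7/13z)/(1 − 6/13z).

Need |R(x)|<1, x<0.
x=-0.99: |R|=0.3205
R=−1: 1+7/13x = −1+6/13x ⇒ -1/13x=2 ⇒ x=2/(-1/13)=-26.0000
Confirm numerically:
  x=-23.343: |R|=0.98264 <1
  x=-21.255: |R|=0.96623 <1
  x=-15.856: |R|=0.90619 <1
  x=-12.542: |R|=0.84750 <1
  x=-26.518: |R|=1.00301 >1
  x=-26.430: |R|=1.00251 >1
  x=-26.302: |R|=1.00177 >1
So |R|<1 on (-26.0000, 0).

(-26.0000,0); λ=-6 ⇒ h* = (26)/6 = 4.3333.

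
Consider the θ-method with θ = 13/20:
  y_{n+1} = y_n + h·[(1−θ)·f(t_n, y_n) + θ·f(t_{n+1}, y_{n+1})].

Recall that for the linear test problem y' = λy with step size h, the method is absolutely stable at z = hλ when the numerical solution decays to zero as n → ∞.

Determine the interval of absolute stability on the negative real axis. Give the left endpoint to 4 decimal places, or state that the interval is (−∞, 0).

unbounded; (−∞, 0).

Set f=λy, z=hλ:
  y_{n+1} = y_n + z·[7/20·y_n + 13/20·y_{n+1}] ⇒ (1 − 13/20z)y_{n+1} = (1 + 7/20z)y_n
  so R(z) = (1 + 7/20z)/(1 − 13/20z).

Boundary: |R(x)|=1, x<0.
x=-0.44: |R|=0.6579
x=-2: |R|=0.1304
x=-10: |R|=0.3333
x=-100: |R|=0.5152
θ=13/20≥1/2 ⇒ |1+7/20x|<|1−13/20x| ∀x<0 ⇒ unbounded interval.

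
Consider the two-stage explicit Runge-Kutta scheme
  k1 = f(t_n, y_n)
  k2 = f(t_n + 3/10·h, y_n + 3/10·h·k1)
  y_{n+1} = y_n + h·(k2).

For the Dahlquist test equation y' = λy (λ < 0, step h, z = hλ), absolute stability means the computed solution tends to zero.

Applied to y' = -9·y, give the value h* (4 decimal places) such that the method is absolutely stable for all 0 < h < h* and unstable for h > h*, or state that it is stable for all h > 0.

(-3.3333,0); λ=-9 ⇒ h* = (10/3)/9 = 0.3704.

On y'=λy, z=hλ:
  k1=λy_n ⇒ h·k1=z·y_n;  k2=λ(1+3/10z)y_n ⇒ h·k2=z(1+3/10z)y_n
  y_{n+1}/y_n = 1 + z(1+3/10z) = 1 + z + 3/10z²
  R(z) = 1 + z + 3/10z².

Boundary: |R(x)|=1, x<0.
x=-1.02: |R|=0.2921
R=1: x+3/10x²=0 ⇒ x=−10/3=-3.3333; min R=1−1/(4·3/10)=0.1667>−1
Confirm numerically:
  x=-2.990: |R|=0.69203 <1
  x=-1.959: |R|=0.19230 <1
  x=-1.802: |R|=0.17216 <1
  x=-1.359: |R|=0.19506 <1
  x=-3.708: |R|=1.41678 >1
  x=-3.635: |R|=1.32897 >1
  x=-3.536: |R|=1.21499 >1
Stable set (-3.3333, 0).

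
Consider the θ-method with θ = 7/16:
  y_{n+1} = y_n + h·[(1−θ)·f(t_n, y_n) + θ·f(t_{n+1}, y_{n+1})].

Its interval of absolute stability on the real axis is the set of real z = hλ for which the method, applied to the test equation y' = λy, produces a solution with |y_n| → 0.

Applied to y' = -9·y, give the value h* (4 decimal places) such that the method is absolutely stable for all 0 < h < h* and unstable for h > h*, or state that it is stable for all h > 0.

Set f=λy, z=hλ:
  y_{n+1} = y_n + z·[9/16·y_n + 7/16·y_{n+1}] ⇒ (1 − 7/16z)y_{n+1} = (1 + 9/16z)y_n
  Hence R(z) = (1 + 9/16z)/(1 − 7/16z).

Boundary: |R(x)|=1, x<0.
x=-0.89: |R|=0.3594
R=−1: 1+9/16x = −1+7/16x ⇒ -1/8x=2 ⇒ x=2/(-1/8)=-16.0000
Confirm numerically:
  x=-14.998: |R|=0.98344 <1
  x=-13.290: |R|=0.95029 <1
  x=-12.143: |R|=0.92362 <1
  x=-9.278: |R|=0.83391 <1
  x=-16.586: |R|=1.00887 >1
  x=-16.406: |R|=1.00621 >1
  x=-16.079: |R|=1.00123 >1
Interval (-16.0000, 0).

(-16.0000,0); λ=-9 ⇒ h* = (16)/9 = 1.7778.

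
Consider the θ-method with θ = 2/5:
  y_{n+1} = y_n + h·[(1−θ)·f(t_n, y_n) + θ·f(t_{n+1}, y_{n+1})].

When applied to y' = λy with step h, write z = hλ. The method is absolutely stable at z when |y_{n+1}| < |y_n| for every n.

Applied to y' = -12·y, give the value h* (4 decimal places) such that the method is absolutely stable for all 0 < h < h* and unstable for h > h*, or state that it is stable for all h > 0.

Test eqn y'=λy, z=hλ:
  y_{n+1} = y_n + z·[3/5·y_n + 2/5·y_{n+1}] ⇒ (1 − 2/5z)y_{n+1} = (1 + 3/5z)y_n
  ⇒ R(z) = (1 + 3/5z)/(1 − 2/5z).

Find x<0 with |R(x)|<1.
x=-1.29: |R|=0.1491
R=−1: 1+3/5x = −1+2/5x ⇒ -1/5x=2 ⇒ x=2/(-1/5)=-10.0000
Confirm numerically:
  x=-7.505: |R|=0.87531 <1
  x=-7.103: |R|=0.84916 <1
  x=-5.845: |R|=0.75105 <1
  x=-10.392: |R|=1.01520 >1
  x=-10.145: |R|=1.00573 >1
  x=-10.118: |R|=1.00468 >1
Stable set (-10.0000, 0).

(-10.0000,0); λ=-12 ⇒ h* = (10)/12 = 0.8333.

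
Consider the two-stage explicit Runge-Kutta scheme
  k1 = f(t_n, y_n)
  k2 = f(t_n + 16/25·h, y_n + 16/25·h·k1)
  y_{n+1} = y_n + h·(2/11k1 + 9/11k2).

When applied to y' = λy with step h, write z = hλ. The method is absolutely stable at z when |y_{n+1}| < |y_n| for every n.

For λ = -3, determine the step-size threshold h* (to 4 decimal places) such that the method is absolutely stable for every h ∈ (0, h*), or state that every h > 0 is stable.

(-1.9097,0); λ=-3 ⇒ h* = (275/144)/3 = 0.6366.

With y'=λy (z=hλ):
  k1=λy_n ⇒ h·k1=z·y_n;  k2=λ(1+16/25z)y_n ⇒ h·k2=z(1+16/25z)y_n
  y_{n+1}/y_n = 1 + 2/11z + 9/11z(1+16/25z) = 1 + z + 144/275z²
  R(z) = 1 + z + 144/275z².

Boundary: |R(x)|=1, x<0.
x=-0.99: |R|=0.5232
R=1: x+144/275x²=0 ⇒ x=−275/144=-1.9097; min R=1−1/(4·144/275)=0.5226>−1
Confirm numerically:
  x=-1.185: |R|=0.55030 <1
  x=-1.133: |R|=0.53919 <1
  x=-0.786: |R|=0.53750 <1
  x=-2.357: |R|=1.55204 >1
  x=-2.061: |R|=1.16326 >1
Stable set (-1.9097, 0).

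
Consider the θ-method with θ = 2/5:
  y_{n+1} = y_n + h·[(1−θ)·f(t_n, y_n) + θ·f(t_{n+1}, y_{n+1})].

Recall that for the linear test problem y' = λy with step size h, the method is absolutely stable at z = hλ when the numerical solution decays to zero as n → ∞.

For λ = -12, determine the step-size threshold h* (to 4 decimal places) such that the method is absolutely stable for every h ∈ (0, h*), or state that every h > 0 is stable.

Set f=λy, z=hλ:
  y_{n+1} = y_n + z·[3/5·y_n + 2/5·y_{n+1}] ⇒ (1 − 2/5z)y_{n+1} = (1 + 3/5z)y_n
  R(z) = (1 + 3/5z)/(1 − 2/5z).

Solve |R(x)|<1 on ℝ⁻.
x=-0.87: |R|=0.3546
R=−1: 1+3/5x = −1+2/5x ⇒ -1/5x=2 ⇒ x=2/(-1/5)=-10.0000
Confirm numerically:
  x=-9.738: |R|=0.98930 <1
  x=-9.595: |R|=0.98326 <1
  x=-7.405: |R|=0.86901 <1
  x=-10.295: |R|=1.01153 >1
  x=-10.094: |R|=1.00373 >1
  x=-10.057: |R|=1.00227 >1
Stable set (-10.0000, 0).

(-10.0000,0); λ=-12 ⇒ h* = (10)/12 = 0.8333.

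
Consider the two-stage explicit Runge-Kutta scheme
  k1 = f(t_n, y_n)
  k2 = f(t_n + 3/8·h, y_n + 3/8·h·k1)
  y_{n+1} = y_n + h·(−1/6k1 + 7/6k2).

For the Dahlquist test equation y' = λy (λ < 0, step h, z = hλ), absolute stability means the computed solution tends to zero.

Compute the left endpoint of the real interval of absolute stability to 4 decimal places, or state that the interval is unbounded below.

With y'=λy (z=hλ):
  k1=λy_n ⇒ h·k1=z·y_n;  k2=λ(1+3/8z)y_n ⇒ h·k2=z(1+3/8z)y_n
  y_{n+1}/y_n = 1 − 1/6z + 7/6z(1+3/8z) = 1 + z + 7/16z²
  ⇒ R(z) = 1 + z + 7/16z².

Boundary: |R(x)|=1, x<0.
x=-0.49: |R|=0.6150
R=1: x+7/16x²=0 ⇒ x=−16/7=-2.2857; min R=1−1/(4·7/16)=0.4286>−1
Confirm numerically:
  x=-2.189: |R|=0.90738 <1
  x=-1.714: |R|=0.57129 <1
  x=-1.315: |R|=0.44154 <1
  x=-1.312: |R|=0.44109 <1
  x=-2.871: |R|=1.73516 >1
  x=-2.726: |R|=1.52510 >1
  x=-2.409: |R|=1.12994 >1
Stable set (-2.2857, 0).

z* = -2.2857.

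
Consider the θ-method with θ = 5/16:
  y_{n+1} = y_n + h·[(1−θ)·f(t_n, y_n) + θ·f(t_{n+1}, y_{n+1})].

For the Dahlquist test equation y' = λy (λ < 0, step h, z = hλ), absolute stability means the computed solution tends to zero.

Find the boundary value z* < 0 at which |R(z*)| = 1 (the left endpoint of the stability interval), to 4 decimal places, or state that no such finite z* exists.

Set f=λy, z=hλ:
  y_{n+1} = y_n + z·[11/16·y_n + 5/16·y_{n+1}] ⇒ (1 − 5/16z)y_{n+1} = (1 + 11/16z)y_n
  ⇒ R(z) = (1 + 11/16z)/(1 − 5/16z).

Boundary: |R(x)|=1, x<0.
x=-0.76: |R|=0.3859
R=−1: 1+11/16x = −1+5/16x ⇒ -3/8x=2 ⇒ x=2/(-3/8)=-5.3333
Confirm numerically:
  x=-4.327: |R|=0.83956 <1
  x=-3.570: |R|=0.68744 <1
  x=-3.194: |R|=0.59850 <1
  x=-5.899: |R|=1.07460 >1
  x=-5.741: |R|=1.05471 >1
Stable set (-5.3333, 0).

left endpoint -5.3333.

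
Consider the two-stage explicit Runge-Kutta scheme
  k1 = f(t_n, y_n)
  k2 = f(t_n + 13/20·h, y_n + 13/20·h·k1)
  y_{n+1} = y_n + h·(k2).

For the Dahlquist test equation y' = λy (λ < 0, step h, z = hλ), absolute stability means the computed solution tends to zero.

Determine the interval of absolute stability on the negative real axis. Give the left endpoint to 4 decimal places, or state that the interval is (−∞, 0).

(-1.5385, 0).

Set f=λy, z=hλ:
  k1=λy_n ⇒ h·k1=z·y_n;  k2=λ(1+13/20z)y_n ⇒ h·k2=z(1+13/20z)y_n
  y_{n+1}/y_n = 1 + z(1+13/20z) = 1 + z + 13/20z²
  Hence R(z) = 1 + z + 13/20z².

Need |R(x)|<1, x<0.
x=-0.38: |R|=0.7139
R=1: x+13/20x²=0 ⇒ x=−20/13=-1.5385; min R=1−1/(4·13/20)=0.6154>−1
Confirm numerically:
  x=-1.475: |R|=0.93916 <1
  x=-1.228: |R|=0.75219 <1
  x=-0.999: |R|=0.64970 <1
  x=-0.928: |R|=0.63177 <1
  x=-1.787: |R|=1.28869 >1
  x=-1.708: |R|=1.18822 >1
Stable set (-1.5385, 0).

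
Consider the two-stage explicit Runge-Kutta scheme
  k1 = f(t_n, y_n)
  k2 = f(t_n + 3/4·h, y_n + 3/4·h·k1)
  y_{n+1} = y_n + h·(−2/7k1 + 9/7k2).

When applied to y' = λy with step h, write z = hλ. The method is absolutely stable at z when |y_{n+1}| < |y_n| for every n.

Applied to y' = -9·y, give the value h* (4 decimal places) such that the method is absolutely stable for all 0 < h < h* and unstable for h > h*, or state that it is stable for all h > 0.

Set f=λy, z=hλ:
  k1=λy_n ⇒ h·k1=z·y_n;  k2=λ(1+3/4z)y_n ⇒ h·k2=z(1+3/4z)y_n
  y_{n+1}/y_n = 1 − 2/7z + 9/7z(1+3/4z) = 1 + z + 27/28z²
  ⇒ R(z) = 1 + z + 27/28z².

Need |R(x)|<1, x<0.
x=-0.8: |R|=0.8171
R=1: x+27/28x²=0 ⇒ x=−28/27=-1.0370; min R=1−1/(4·27/28)=0.7407>−1
Confirm numerically:
  x=-0.600: |R|=0.74714 <1
  x=-0.485: |R|=0.74182 <1
  x=-0.435: |R|=0.74747 <1
  x=-1.149: |R|=1.12405 >1
  x=-1.063: |R|=1.02661 >1
Interval (-1.0370, 0).

(-1.0370,0); λ=-9 ⇒ h* = (28/27)/9 = 0.1152.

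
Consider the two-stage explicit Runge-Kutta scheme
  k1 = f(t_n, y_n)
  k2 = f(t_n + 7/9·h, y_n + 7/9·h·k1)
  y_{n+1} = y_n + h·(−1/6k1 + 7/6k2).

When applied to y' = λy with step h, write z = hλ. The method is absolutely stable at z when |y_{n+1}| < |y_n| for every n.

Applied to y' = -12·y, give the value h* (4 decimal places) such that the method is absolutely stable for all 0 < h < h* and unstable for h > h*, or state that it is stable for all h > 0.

(-1.1020,0); λ=-12 ⇒ h* = (54/49)/12 = 0.0918.

Test eqn y'=λy, z=hλ:
  k1=λy_n ⇒ h·k1=z·y_n;  k2=λ(1+7/9z)y_n ⇒ h·k2=z(1+7/9z)y_n
  y_{n+1}/y_n = 1 − 1/6z + 7/6z(1+7/9z) = 1 + z + 49/54z²
  ⇒ R(z) = 1 + z + 49/54z².

Find x<0 with |R(x)|<1.
x=-1.09: |R|=0.9881
R=1: x+49/54x²=0 ⇒ x=−54/49=-1.1020; min R=1−1/(4·49/54)=0.7245>−1
Confirm numerically:
  x=-0.872: |R|=0.81798 <1
  x=-0.688: |R|=0.74152 <1
  x=-0.607: |R|=0.72733 <1
  x=-1.618: |R|=1.75752 >1
  x=-1.443: |R|=1.44645 >1
  x=-1.309: |R|=1.24583 >1
Stable set (-1.1020, 0).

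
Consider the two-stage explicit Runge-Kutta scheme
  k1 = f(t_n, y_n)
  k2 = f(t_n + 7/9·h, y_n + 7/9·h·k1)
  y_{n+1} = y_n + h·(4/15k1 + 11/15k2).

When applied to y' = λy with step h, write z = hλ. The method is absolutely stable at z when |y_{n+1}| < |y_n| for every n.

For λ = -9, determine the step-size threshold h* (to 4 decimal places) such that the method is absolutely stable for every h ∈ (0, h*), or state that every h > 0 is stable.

(-1.7532,0); λ=-9 ⇒ h* = (135/77)/9 = 0.1948.

With y'=λy (z=hλ):
  k1=λy_n ⇒ h·k1=z·y_n;  k2=λ(1+7/9z)y_n ⇒ h·k2=z(1+7/9z)y_n
  y_{n+1}/y_n = 1 + 4/15z + 11/15z(1+7/9z) = 1 + z + 77/135z²
  R(z) = 1 + z + 77/135z².

Find x<0 with |R(x)|<1.
x=-1: |R|=0.5704
R=1: x+77/135x²=0 ⇒ x=−135/77=-1.7532; min R=1−1/(4·77/135)=0.5617>−1
Confirm numerically:
  x=-1.522: |R|=0.79925 <1
  x=-1.061: |R|=0.58108 <1
  x=-0.842: |R|=0.56237 <1
  x=-2.204: |R|=1.56664 >1
  x=-2.114: |R|=1.43498 >1
So |R|<1 on (-1.7532, 0).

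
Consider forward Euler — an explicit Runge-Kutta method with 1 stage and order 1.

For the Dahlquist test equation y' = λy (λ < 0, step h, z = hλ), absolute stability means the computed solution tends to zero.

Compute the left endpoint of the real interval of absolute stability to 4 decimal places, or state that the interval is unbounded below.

z* = -2.0000.

With y'=λy (z=hλ):
  order 1, 1-stage ⇒ R(z)=1+z
  (e.g. R(-0.42)=0.58000, |R|=0.58000)

Need |R(x)|<1, x<0.
x=-0.42: |R|=0.5800
|R(-1.75)|=0.7500 |R(-0.81)|=0.1900 |R(-0.7)|=0.3000
Bisect:
  x_lo=-2.8950 |R|=1.8950  x_hi=-0.2743 |R|=0.7257
  mid=-1.58467 |R|=0.58467 →hi
  mid=-2.23985 |R|=1.23985 →lo
  mid=-1.91226 |R|=0.91226 →hi
  mid=-2.07605 |R|=1.07605 →lo
  mid=-1.99416 |R|=0.99416 →hi
  mid=-2.03510 |R|=1.03510 →lo
  mid=-2.01463 |R|=1.01463 →lo
  mid=-2.00439 |R|=1.00439 →lo
  ...
  [-2.00007,-1.99991] ⇒ x*=-2.0000
So |R|<1 on (-2.0000, 0).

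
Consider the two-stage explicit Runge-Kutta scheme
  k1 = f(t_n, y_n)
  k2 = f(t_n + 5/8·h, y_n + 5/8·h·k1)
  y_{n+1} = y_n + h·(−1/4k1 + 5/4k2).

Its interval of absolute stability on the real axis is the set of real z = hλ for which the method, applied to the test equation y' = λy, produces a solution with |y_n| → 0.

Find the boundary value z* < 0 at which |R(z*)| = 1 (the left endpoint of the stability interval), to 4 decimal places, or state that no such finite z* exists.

left endpoint -1.2800.

Set f=λy, z=hλ:
  k1=λy_n ⇒ h·k1=z·y_n;  k2=λ(1+5/8z)y_n ⇒ h·k2=z(1+5/8z)y_n
  y_{n+1}/y_n = 1 − 1/4z + 5/4z(1+5/8z) = 1 + z + 25/32z²
  so R(z) = 1 + z + 25/32z².

Find x<0 with |R(x)|<1.
x=-0.72: |R|=0.6850
R=1: x+25/32x²=0 ⇒ x=−32/25=-1.2800; min R=1−1/(4·25/32)=0.6800>−1
Confirm numerically:
  x=-1.173: |R|=0.90194 <1
  x=-0.884: |R|=0.72651 <1
  x=-0.833: |R|=0.70910 <1
  x=-1.677: |R|=1.52013 >1
  x=-1.566: |R|=1.34990 >1
  x=-1.373: |R|=1.09976 >1
Interval (-1.2800, 0).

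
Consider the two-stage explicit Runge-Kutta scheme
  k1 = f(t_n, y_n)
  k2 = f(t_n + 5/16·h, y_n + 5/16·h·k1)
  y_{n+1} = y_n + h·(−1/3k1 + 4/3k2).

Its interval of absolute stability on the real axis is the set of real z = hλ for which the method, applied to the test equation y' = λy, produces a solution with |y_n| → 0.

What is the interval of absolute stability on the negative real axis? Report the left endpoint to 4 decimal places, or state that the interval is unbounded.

(-2.4000, 0).

On y'=λy, z=hλ:
  k1=λy_n ⇒ h·k1=z·y_n;  k2=λ(1+5/16z)y_n ⇒ h·k2=z(1+5/16z)y_n
  y_{n+1}/y_n = 1 − 1/3z + 4/3z(1+5/16z) = 1 + z + 5/12z²
  R(z) = 1 + z + 5/12z².

Solve |R(x)|<1 on ℝ⁻.
x=-1.67: |R|=0.4920
R=1: x+5/12x²=0 ⇒ x=−12/5=-2.4000; min R=1−1/(4·5/12)=0.4000>−1
Confirm numerically:
  x=-2.376: |R|=0.97624 <1
  x=-1.871: |R|=0.58760 <1
  x=-1.319: |R|=0.40590 <1
  x=-2.901: |R|=1.60558 >1
  x=-2.754: |R|=1.40621 >1
  x=-2.534: |R|=1.14148 >1
Interval (-2.4000, 0).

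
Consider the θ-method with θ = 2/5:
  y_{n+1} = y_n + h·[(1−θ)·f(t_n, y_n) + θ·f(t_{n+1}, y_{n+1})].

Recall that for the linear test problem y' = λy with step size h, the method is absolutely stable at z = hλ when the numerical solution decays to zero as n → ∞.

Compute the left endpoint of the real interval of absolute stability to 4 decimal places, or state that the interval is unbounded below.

z* = -10.0000.

Set f=λy, z=hλ:
  y_{n+1} = y_n + z·[3/5·y_n + 2/5·y_{n+1}] ⇒ (1 − 2/5z)y_{n+1} = (1 + 3/5z)y_n
  R(z) = (1 + 3/5z)/(1 − 2/5z).

Boundary: |R(x)|=1, x<0.
x=-1.39: |R|=0.1067
R=−1: 1+3/5x = −1+2/5x ⇒ -1/5x=2 ⇒ x=2/(-1/5)=-10.0000
Confirm numerically:
  x=-9.044: |R|=0.95859 <1
  x=-8.890: |R|=0.95127 <1
  x=-4.656: |R|=0.62661 <1
  x=-10.417: |R|=1.01614 >1
  x=-10.175: |R|=1.00690 >1
  x=-10.052: |R|=1.00207 >1
Stable set (-10.0000, 0).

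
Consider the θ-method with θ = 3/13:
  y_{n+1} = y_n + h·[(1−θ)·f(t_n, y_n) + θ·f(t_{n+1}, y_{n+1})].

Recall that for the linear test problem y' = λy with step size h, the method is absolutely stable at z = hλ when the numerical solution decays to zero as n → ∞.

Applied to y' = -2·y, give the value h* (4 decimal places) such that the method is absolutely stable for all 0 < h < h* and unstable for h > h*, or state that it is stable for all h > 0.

Test eqn y'=λy, z=hλ:
  y_{n+1} = y_n + z·[10/13·y_n + 3/13·y_{n+1}] ⇒ (1 − 3/13z)y_{n+1} = (1 + 10/13z)y_n
  Hence R(z) = (1 + 10/13z)/(1 − 3/13z).

Solve |R(x)|<1 on ℝ⁻.
x=-0.32: |R|=0.7020
R=−1: 1+10/13x = −1+3/13x ⇒ -7/13x=2 ⇒ x=2/(-7/13)=-3.7143
Confirm numerically:
  x=-3.516: |R|=0.94106 <1
  x=-2.719: |R|=0.67070 <1
  x=-2.531: |R|=0.59778 <1
  x=-1.688: |R|=0.21479 <1
  x=-4.229: |R|=1.14027 >1
  x=-4.055: |R|=1.09477 >1
  x=-3.740: |R|=1.00743 >1
Stable set (-3.7143, 0).

(-3.7143,0); λ=-2 ⇒ h* = (26/7)/2 = 1.8571.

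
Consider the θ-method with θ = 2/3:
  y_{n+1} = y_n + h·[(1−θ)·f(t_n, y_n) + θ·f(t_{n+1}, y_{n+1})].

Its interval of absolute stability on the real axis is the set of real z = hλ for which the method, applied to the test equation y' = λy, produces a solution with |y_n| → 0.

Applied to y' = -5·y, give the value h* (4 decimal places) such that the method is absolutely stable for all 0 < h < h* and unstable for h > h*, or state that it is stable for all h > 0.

On y'=λy, z=hλ:
  y_{n+1} = y_n + z·[1/3·y_n + 2/3·y_{n+1}] ⇒ (1 − 2/3z)y_{n+1} = (1 + 1/3z)y_n
  so R(z) = (1 + 1/3z)/(1 − 2/3z).

Find x<0 with |R(x)|<1.
x=-1.49: |R|=0.2525
x=-2: |R|=0.1429
x=-10: |R|=0.3043
x=-100: |R|=0.4778
θ=2/3≥1/2 ⇒ |1+1/3x|<|1−2/3x| ∀x<0 ⇒ unbounded interval.

(−∞, 0) — no finite endpoint. Any h>0 works for λ=-5.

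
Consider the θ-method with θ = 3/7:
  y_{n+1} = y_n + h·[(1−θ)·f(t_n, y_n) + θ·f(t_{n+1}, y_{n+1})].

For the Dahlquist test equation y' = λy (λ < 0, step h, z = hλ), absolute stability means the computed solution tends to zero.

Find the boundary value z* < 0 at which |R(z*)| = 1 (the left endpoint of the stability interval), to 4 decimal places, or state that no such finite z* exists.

left endpoint -14.0000.

Test eqn y'=λy, z=hλ:
  y_{n+1} = y_n + z·[4/7·y_n + 3/7·y_{n+1}] ⇒ (1 − 3/7z)y_{n+1} = (1 + 4/7z)y_n
  so R(z) = (1 + 4/7z)/(1 − 3/7z).

Need |R(x)|<1, x<0.
x=-1.23: |R|=0.1946
R=−1: 1+4/7x = −1+3/7x ⇒ -1/7x=2 ⇒ x=2/(-1/7)=-14.0000
Confirm numerically:
  x=-12.081: |R|=0.95562 <1
  x=-10.417: |R|=0.90633 <1
  x=-8.022: |R|=0.80757 <1
  x=-6.063: |R|=0.68490 <1
  x=-14.247: |R|=1.00497 >1
  x=-14.222: |R|=1.00447 >1
  x=-14.023: |R|=1.00047 >1
Interval (-14.0000, 0).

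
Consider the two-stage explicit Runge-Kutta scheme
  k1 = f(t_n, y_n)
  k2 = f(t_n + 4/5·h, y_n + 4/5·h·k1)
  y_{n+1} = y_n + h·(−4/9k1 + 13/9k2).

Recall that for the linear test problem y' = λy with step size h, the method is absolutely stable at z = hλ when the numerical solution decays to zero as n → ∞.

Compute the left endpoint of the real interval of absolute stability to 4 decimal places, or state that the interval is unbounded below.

z* = -0.8654.

Set f=λy, z=hλ:
  k1=λy_n ⇒ h·k1=z·y_n;  k2=λ(1+4/5z)y_n ⇒ h·k2=z(1+4/5z)y_n
  y_{n+1}/y_n = 1 − 4/9z + 13/9z(1+4/5z) = 1 + z + 52/45z²
  R(z) = 1 + z + 52/45z².

Solve |R(x)|<1 on ℝ⁻.
x=-1.26: |R|=1.5746
R=1: x+52/45x²=0 ⇒ x=−45/52=-0.8654; min R=1−1/(4·52/45)=0.7837>−1
Confirm numerically:
  x=-0.824: |R|=0.96059 <1
  x=-0.713: |R|=0.87445 <1
  x=-0.495: |R|=0.78814 <1
  x=-0.444: |R|=0.78380 <1
  x=-1.108: |R|=1.31063 >1
  x=-1.002: |R|=1.15818 >1
So |R|<1 on (-0.8654, 0).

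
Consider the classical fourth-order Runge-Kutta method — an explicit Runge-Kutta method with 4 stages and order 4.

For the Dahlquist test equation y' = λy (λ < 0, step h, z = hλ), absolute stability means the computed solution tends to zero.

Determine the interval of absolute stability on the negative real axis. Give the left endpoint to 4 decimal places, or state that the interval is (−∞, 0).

z∈(-2.7853,0).

Test eqn y'=λy, z=hλ:
  order 4, 4-stage ⇒ R(z)=1+z+z^2/2+z^3/6+z^4/24
  (e.g. R(-1.52)=0.27231, |R|=0.27231)

Solve |R(x)|<1 on ℝ⁻.
x=-1.52: |R|=0.2723
|R(-2.94)|=1.2594 |R(-2.8)|=1.0224 |R(-2.36)|=0.5266
Bisect:
  x_lo=-3.5415 |R|=2.8812  x_hi=-0.2984 |R|=0.7420
  mid=-1.91999 |R|=0.30978 →hi
  mid=-2.73077 |R|=0.92086 →hi
  mid=-3.13616 |R|=1.67135 →lo
  mid=-2.93346 |R|=1.24736 →lo
  mid=-2.83212 |R|=1.07292 →lo
  mid=-2.78144 |R|=0.99421 →hi
  mid=-2.80678 |R|=1.03288 →lo
  ...
  [-2.78540,-2.78520] ⇒ x*=-2.7853
Interval (-2.7853, 0).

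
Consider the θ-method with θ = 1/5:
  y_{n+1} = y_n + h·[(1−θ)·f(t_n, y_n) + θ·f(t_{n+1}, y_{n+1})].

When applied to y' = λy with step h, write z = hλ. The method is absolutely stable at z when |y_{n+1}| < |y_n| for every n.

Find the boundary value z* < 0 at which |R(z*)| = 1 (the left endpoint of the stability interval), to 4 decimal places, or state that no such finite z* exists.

Set f=λy, z=hλ:
  y_{n+1} = y_n + z·[4/5·y_n + 1/5·y_{n+1}] ⇒ (1 − 1/5z)y_{n+1} = (1 + 4/5z)y_n
  R(z) = (1 + 4/5z)/(1 − 1/5z).

Boundary: |R(x)|=1, x<0.
x=-1.53: |R|=0.1715
R=−1: 1+4/5x = −1+1/5x ⇒ -3/5x=2 ⇒ x=2/(-3/5)=-3.3333
Confirm numerically:
  x=-1.937: |R|=0.39614 <1
  x=-1.881: |R|=0.36681 <1
  x=-1.454: |R|=0.12643 <1
  x=-3.684: |R|=1.12114 >1
  x=-3.592: |R|=1.09032 >1
  x=-3.459: |R|=1.04457 >1
Interval (-3.3333, 0).

z* = -3.3333.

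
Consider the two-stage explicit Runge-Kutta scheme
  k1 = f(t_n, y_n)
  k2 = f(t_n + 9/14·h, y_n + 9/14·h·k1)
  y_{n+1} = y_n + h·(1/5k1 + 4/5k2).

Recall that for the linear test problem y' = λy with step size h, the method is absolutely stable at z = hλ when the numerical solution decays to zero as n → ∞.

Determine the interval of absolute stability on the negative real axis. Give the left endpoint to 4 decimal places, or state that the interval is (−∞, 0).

(-1.9444, 0).

Test eqn y'=λy, z=hλ:
  k1=λy_n ⇒ h·k1=z·y_n;  k2=λ(1+9/14z)y_n ⇒ h·k2=z(1+9/14z)y_n
  y_{n+1}/y_n = 1 + 1/5z + 4/5z(1+9/14z) = 1 + z + 18/35z²
  ⇒ R(z) = 1 + z + 18/35z².

Find x<0 with |R(x)|<1.
x=-0.8: |R|=0.5291
R=1: x+18/35x²=0 ⇒ x=−35/18=-1.9444; min R=1−1/(4·18/35)=0.5139>−1
Confirm numerically:
  x=-1.626: |R|=0.73371 <1
  x=-1.576: |R|=0.70137 <1
  x=-1.074: |R|=0.51922 <1
  x=-2.504: |R|=1.72058 >1
  x=-2.490: |R|=1.69862 >1
  x=-2.117: |R|=1.18787 >1
So |R|<1 on (-1.9444, 0).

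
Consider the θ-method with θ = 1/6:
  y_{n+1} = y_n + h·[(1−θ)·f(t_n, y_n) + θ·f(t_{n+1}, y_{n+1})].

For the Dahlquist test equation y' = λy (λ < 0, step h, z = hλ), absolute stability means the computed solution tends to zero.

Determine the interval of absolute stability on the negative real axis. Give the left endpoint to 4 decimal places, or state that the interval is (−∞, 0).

Test eqn y'=λy, z=hλ:
  y_{n+1} = y_n + z·[5/6·y_n + 1/6·y_{n+1}] ⇒ (1 − 1/6z)y_{n+1} = (1 + 5/6z)y_n
  ⇒ R(z) = (1 + 5/6z)/(1 − 1/6z).

Need |R(x)|<1, x<0.
x=-1.43: |R|=0.1548
R=−1: 1+5/6x = −1+1/6x ⇒ -2/3x=2 ⇒ x=2/(-2/3)=-3.0000
Confirm numerically:
  x=-2.223: |R|=0.62204 <1
  x=-1.878: |R|=0.43031 <1
  x=-1.284: |R|=0.05766 <1
  x=-3.589: |R|=1.24570 >1
  x=-3.054: |R|=1.02386 >1
So |R|<1 on (-3.0000, 0).

z∈(-3.0000,0).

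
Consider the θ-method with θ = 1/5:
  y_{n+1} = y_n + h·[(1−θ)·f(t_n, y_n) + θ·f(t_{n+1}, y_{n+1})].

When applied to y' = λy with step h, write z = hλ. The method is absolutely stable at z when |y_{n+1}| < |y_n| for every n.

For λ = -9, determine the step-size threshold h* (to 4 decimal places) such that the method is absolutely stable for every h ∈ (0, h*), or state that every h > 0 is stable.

(-3.3333,0); λ=-9 ⇒ h* = (10/3)/9 = 0.3704.

On y'=λy, z=hλ:
  y_{n+1} = y_n + z·[4/5·y_n + 1/5·y_{n+1}] ⇒ (1 − 1/5z)y_{n+1} = (1 + 4/5z)y_n
  ⇒ R(z) = (1 + 4/5z)/(1 − 1/5z).

Need |R(x)|<1, x<0.
x=-0.59: |R|=0.4723
R=−1: 1+4/5x = −1+1/5x ⇒ -3/5x=2 ⇒ x=2/(-3/5)=-3.3333
Confirm numerically:
  x=-3.144: |R|=0.93026 <1
  x=-2.964: |R|=0.86087 <1
  x=-2.316: |R|=0.58283 <1
  x=-2.082: |R|=0.46992 <1
  x=-3.594: |R|=1.09099 >1
  x=-3.395: |R|=1.02204 >1
Interval (-3.3333, 0).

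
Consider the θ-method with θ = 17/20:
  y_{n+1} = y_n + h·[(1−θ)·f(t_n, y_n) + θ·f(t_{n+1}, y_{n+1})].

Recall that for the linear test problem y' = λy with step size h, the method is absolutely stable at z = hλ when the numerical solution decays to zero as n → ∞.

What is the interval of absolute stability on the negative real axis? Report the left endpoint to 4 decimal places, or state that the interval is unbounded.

(−∞, 0) — no finite endpoint.

Set f=λy, z=hλ:
  y_{n+1} = y_n + z·[3/20·y_n + 17/20·y_{n+1}] ⇒ (1 − 17/20z)y_{n+1} = (1 + 3/20z)y_n
  ⇒ R(z) = (1 + 3/20z)/(1 − 17/20z).

Need |R(x)|<1, x<0.
x=-0.73: |R|=0.5495
x=-2: |R|=0.2593
x=-10: |R|=0.0526
x=-100: |R|=0.1628
θ=17/20≥1/2 ⇒ |1+3/20x|<|1−17/20x| ∀x<0 ⇒ unbounded interval.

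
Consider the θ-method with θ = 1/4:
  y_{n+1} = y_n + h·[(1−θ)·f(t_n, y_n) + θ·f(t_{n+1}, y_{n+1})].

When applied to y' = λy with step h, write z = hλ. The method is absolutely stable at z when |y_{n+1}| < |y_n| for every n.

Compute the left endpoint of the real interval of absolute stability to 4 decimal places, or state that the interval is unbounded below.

left endpoint -4.0000.

With y'=λy (z=hλ):
  y_{n+1} = y_n + z·[3/4·y_n + 1/4·y_{n+1}] ⇒ (1 − 1/4z)y_{n+1} = (1 + 3/4z)y_n
  so R(z) = (1 + 3/4z)/(1 − 1/4z).

Need |R(x)|<1, x<0.
x=-1.49: |R|=0.0856
R=−1: 1+3/4x = −1+1/4x ⇒ -1/2x=2 ⇒ x=2/(-1/2)=-4.0000
Confirm numerically:
  x=-3.471: |R|=0.85839 <1
  x=-3.170: |R|=0.76848 <1
  x=-2.665: |R|=0.59940 <1
  x=-1.835: |R|=0.25793 <1
  x=-4.519: |R|=1.12185 >1
  x=-4.514: |R|=1.12074 >1
  x=-4.178: |R|=1.04353 >1
So |R|<1 on (-4.0000, 0).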